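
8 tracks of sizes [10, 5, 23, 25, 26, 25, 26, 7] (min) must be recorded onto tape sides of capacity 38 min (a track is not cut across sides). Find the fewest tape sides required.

5

Total = 26 + 26 + 25 + 25 + 23 + 10 + 7 + 5 = 147 min.
Lower bound: ⌈147/38⌉ = 4 tape sides.
Also, 5 tracks each exceed 19 min, and no two of those can share a side, so at least 5 tape sides are needed.
A packing using 5 tape sides:
  side 1: 26 + 10 = 36
  side 2: 26 + 7 + 5 = 38
  side 3: 25 = 25
  side 4: 25 = 25
  side 5: 23 = 23
This matches the lower bound, so 5 is optimal.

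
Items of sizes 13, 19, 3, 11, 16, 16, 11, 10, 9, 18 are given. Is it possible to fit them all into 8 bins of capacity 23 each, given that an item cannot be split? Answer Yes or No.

Yes

A valid assignment using 7 bins:
  bin 1: 19 + 3 = 22
  bin 2: 18 = 18
  bin 3: 16 = 16
  bin 4: 16 = 16
  bin 5: 13 + 10 = 23
  bin 6: 11 + 11 = 22
  bin 7: 9 = 9
That uses only 7 ≤ 8, so 8 bins are enough.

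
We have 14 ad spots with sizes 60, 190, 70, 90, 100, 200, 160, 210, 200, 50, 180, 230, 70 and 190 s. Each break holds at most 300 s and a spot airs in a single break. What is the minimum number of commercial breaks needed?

Total = 230 + 210 + 200 + 200 + 190 + 190 + 180 + 160 + 100 + 90 + 70 + 70 + 60 + 50 = 2000 s.
Lower bound: ⌈2000/300⌉ = 7 commercial breaks.
Also, 8 ad spots each exceed 150 s, and no two of those can share a break, so at least 8 commercial breaks are needed.
A packing using 8 commercial breaks:
  break 1: 230 + 70 = 300
  break 2: 210 + 90 = 300
  break 3: 200 + 100 = 300
  break 4: 200 + 70 = 270
  break 5: 190 + 60 + 50 = 300
  break 6: 190 = 190
  break 7: 180 = 180
  break 8: 160 = 160
This matches the lower bound, so 8 is optimal.

8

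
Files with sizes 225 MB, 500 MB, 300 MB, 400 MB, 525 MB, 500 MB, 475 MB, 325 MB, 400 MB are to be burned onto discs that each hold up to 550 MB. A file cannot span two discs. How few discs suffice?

Total = 525 + 500 + 500 + 475 + 400 + 400 + 325 + 300 + 225 = 3650 MB.
Lower bound: ⌈3650/550⌉ = 7 discs.
Also, 8 files each exceed 275 MB, and no two of those can share a disc, so at least 8 discs are needed.
A packing using 8 discs:
  disc 1: 525 = 525
  disc 2: 500 = 500
  disc 3: 500 = 500
  disc 4: 475 = 475
  disc 5: 400 = 400
  disc 6: 400 = 400
  disc 7: 325 + 225 = 550
  disc 8: 300 = 300
This matches the lower bound, so 8 is optimal.

8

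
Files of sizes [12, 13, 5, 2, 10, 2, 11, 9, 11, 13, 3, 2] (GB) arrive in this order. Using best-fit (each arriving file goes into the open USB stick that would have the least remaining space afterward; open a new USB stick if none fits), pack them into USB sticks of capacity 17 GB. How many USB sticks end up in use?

7

  12 → USB stick 1 (new)  [load 12/17]
  13 → USB stick 2 (new)  [load 13/17]
  5 → USB stick 1  [load 17/17]
  2 → USB stick 2  [load 15/17]
  10 → USB stick 3 (new)  [load 10/17]
  2 → USB stick 2  [load 17/17]
  11 → USB stick 4 (new)  [load 11/17]
  9 → USB stick 5 (new)  [load 9/17]
  11 → USB stick 6 (new)  [load 11/17]
  13 → USB stick 7 (new)  [load 13/17]
  3 → USB stick 7  [load 16/17]
  2 → USB stick 4  [load 13/17]
7 USB sticks opened.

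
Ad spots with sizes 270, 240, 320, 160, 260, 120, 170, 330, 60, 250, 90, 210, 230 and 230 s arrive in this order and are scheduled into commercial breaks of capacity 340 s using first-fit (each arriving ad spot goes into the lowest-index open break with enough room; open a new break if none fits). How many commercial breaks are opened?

  270 → break 1 (new)  [load 270/340]
  240 → break 2 (new)  [load 240/340]
  320 → break 3 (new)  [load 320/340]
  160 → break 4 (new)  [load 160/340]
  260 → break 5 (new)  [load 260/340]
  120 → break 4  [load 280/340]
  170 → break 6 (new)  [load 170/340]
  330 → break 7 (new)  [load 330/340]
  60 → break 1  [load 330/340]
  250 → break 8 (new)  [load 250/340]
  90 → break 2  [load 330/340]
  210 → break 9 (new)  [load 210/340]
  230 → break 10 (new)  [load 230/340]
  230 → break 11 (new)  [load 230/340]
11 commercial breaks opened.

11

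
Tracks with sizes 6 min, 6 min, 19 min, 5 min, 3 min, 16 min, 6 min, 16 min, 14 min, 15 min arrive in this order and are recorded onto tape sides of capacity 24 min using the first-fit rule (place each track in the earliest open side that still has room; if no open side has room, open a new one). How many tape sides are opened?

6

  6 → side 1 (new)  [load 6/24]
  6 → side 1  [load 12/24]
  19 → side 2 (new)  [load 19/24]
  5 → side 1  [load 17/24]
  3 → side 1  [load 20/24]
  16 → side 3 (new)  [load 16/24]
  6 → side 3  [load 22/24]
  16 → side 4 (new)  [load 16/24]
  14 → side 5 (new)  [load 14/24]
  15 → side 6 (new)  [load 15/24]
6 tape sides opened.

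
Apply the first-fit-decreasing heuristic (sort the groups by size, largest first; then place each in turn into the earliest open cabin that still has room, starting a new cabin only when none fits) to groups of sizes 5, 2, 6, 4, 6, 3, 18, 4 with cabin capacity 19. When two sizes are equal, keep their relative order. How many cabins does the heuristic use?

Sorted descending: 18, 6, 6, 5, 4, 4, 3, 2.
  18 → cabin 1 (new)  [load 18/19]
  6 → cabin 2 (new)  [load 6/19]
  6 → cabin 2  [load 12/19]
  5 → cabin 2  [load 17/19]
  4 → cabin 3 (new)  [load 4/19]
  4 → cabin 3  [load 8/19]
  3 → cabin 3  [load 11/19]
  2 → cabin 2  [load 19/19]
3 cabins opened.

3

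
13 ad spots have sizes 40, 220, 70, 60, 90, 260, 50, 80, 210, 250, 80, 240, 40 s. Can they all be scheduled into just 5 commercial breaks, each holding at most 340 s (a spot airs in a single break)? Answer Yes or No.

A valid assignment using 5 commercial breaks:
  break 1: 260 + 80 = 340
  break 2: 250 + 90 = 340
  break 3: 240 + 60 + 40 = 340
  break 4: 220 + 80 + 40 = 340
  break 5: 210 + 70 + 50 = 330
Every load is within 340 s, so 5 commercial breaks suffice.

Yes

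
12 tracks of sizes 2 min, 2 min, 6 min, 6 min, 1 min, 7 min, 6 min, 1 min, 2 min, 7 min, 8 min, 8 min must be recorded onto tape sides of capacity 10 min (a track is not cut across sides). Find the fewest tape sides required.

7

Total = 8 + 8 + 7 + 7 + 6 + 6 + 6 + 2 + 2 + 2 + 1 + 1 = 56 min.
Lower bound: ⌈56/10⌉ = 6 tape sides.
Also, 7 tracks each exceed 5 min, and no two of those can share a side, so at least 7 tape sides are needed.
A packing using 7 tape sides:
  side 1: 8 + 2 = 10
  side 2: 8 + 2 = 10
  side 3: 7 + 2 + 1 = 10
  side 4: 7 + 1 = 8
  side 5: 6 = 6
  side 6: 6 = 6
  side 7: 6 = 6
This matches the lower bound, so 7 is optimal.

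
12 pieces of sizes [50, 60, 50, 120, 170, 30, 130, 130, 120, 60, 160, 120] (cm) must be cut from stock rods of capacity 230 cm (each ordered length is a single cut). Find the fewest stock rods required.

Total = 170 + 160 + 130 + 130 + 120 + 120 + 120 + 60 + 60 + 50 + 50 + 30 = 1200 cm.
Lower bound: ⌈1200/230⌉ = 6 stock rods.
Also, 7 pieces each exceed 115 cm, and no two of those can share a stock rod, so at least 7 stock rods are needed.
A packing using 7 stock rods:
  stock rod 1: 170 + 60 = 230
  stock rod 2: 160 + 60 = 220
  stock rod 3: 130 + 50 + 50 = 230
  stock rod 4: 130 + 30 = 160
  stock rod 5: 120 = 120
  stock rod 6: 120 = 120
  stock rod 7: 120 = 120
This matches the lower bound, so 7 is optimal.

7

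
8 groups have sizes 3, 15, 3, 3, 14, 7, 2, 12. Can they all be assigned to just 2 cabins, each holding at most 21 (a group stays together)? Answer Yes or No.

No

Total = 59; ⌈59/21⌉ = 3.
At least 3 cabins are required, but only 2 are allowed.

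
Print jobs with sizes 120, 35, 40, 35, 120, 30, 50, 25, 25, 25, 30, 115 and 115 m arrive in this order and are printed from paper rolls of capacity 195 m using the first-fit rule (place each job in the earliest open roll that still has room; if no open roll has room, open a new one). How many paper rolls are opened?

5

  120 → roll 1 (new)  [load 120/195]
  35 → roll 1  [load 155/195]
  40 → roll 1  [load 195/195]
  35 → roll 2 (new)  [load 35/195]
  120 → roll 2  [load 155/195]
  30 → roll 2  [load 185/195]
  50 → roll 3 (new)  [load 50/195]
  25 → roll 3  [load 75/195]
  25 → roll 3  [load 100/195]
  25 → roll 3  [load 125/195]
  30 → roll 3  [load 155/195]
  115 → roll 4 (new)  [load 115/195]
  115 → roll 5 (new)  [load 115/195]
5 paper rolls opened.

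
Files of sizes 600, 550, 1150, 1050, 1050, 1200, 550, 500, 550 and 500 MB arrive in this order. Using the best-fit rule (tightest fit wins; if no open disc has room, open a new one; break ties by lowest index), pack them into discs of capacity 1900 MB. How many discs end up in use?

5

  600 → disc 1 (new)  [load 600/1900]
  550 → disc 1  [load 1150/1900]
  1150 → disc 2 (new)  [load 1150/1900]
  1050 → disc 3 (new)  [load 1050/1900]
  1050 → disc 4 (new)  [load 1050/1900]
  1200 → disc 5 (new)  [load 1200/1900]
  550 → disc 5  [load 1750/1900]
  500 → disc 1  [load 1650/1900]
  550 → disc 2  [load 1700/1900]
  500 → disc 3  [load 1550/1900]
5 discs opened.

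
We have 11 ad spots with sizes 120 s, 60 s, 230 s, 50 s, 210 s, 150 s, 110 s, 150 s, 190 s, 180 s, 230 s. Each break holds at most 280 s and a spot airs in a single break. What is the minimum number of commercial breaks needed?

7

Total = 230 + 230 + 210 + 190 + 180 + 150 + 150 + 120 + 110 + 60 + 50 = 1680 s.
Lower bound: ⌈1680/280⌉ = 6 commercial breaks.
Also, 7 ad spots each exceed 140 s, and no two of those can share a break, so at least 7 commercial breaks are needed.
A packing using 7 commercial breaks:
  break 1: 230 + 50 = 280
  break 2: 230 = 230
  break 3: 210 + 60 = 270
  break 4: 190 = 190
  break 5: 180 = 180
  break 6: 150 + 120 = 270
  break 7: 150 + 110 = 260
This matches the lower bound, so 7 is optimal.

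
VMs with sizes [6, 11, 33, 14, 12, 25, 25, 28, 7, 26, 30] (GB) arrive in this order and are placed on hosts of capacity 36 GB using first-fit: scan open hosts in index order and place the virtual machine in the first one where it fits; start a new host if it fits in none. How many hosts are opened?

  6 → host 1 (new)  [load 6/36]
  11 → host 1  [load 17/36]
  33 → host 2 (new)  [load 33/36]
  14 → host 1  [load 31/36]
  12 → host 3 (new)  [load 12/36]
  25 → host 4 (new)  [load 25/36]
  25 → host 5 (new)  [load 25/36]
  28 → host 6 (new)  [load 28/36]
  7 → host 3  [load 19/36]
  26 → host 7 (new)  [load 26/36]
  30 → host 8 (new)  [load 30/36]
8 hosts opened.

8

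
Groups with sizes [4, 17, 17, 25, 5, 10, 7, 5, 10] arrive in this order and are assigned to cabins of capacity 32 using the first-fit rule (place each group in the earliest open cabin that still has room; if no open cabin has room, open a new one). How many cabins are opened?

  4 → cabin 1 (new)  [load 4/32]
  17 → cabin 1  [load 21/32]
  17 → cabin 2 (new)  [load 17/32]
  25 → cabin 3 (new)  [load 25/32]
  5 → cabin 1  [load 26/32]
  10 → cabin 2  [load 27/32]
  7 → cabin 3  [load 32/32]
  5 → cabin 1  [load 31/32]
  10 → cabin 4 (new)  [load 10/32]
4 cabins opened.

4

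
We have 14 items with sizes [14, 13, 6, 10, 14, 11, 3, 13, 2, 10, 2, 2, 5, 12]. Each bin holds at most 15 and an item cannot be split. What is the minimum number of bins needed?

Total = 14 + 14 + 13 + 13 + 12 + 11 + 10 + 10 + 6 + 5 + 3 + 2 + 2 + 2 = 117.
Lower bound: ⌈117/15⌉ = 8 bins.
A packing using 9 bins:
  bin 1: 14 = 14
  bin 2: 14 = 14
  bin 3: 13 + 2 = 15
  bin 4: 13 + 2 = 15
  bin 5: 12 + 3 = 15
  bin 6: 11 + 2 = 13
  bin 7: 10 + 5 = 15
  bin 8: 10 = 10
  bin 9: 6 = 6
No arrangement into 8 bins stays within capacity, so 9 is optimal.

9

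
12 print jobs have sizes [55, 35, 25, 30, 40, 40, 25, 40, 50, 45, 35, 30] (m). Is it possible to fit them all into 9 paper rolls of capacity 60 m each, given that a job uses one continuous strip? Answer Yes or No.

Yes

A valid assignment using 9 paper rolls:
  roll 1: 55 = 55
  roll 2: 50 = 50
  roll 3: 45 = 45
  roll 4: 40 = 40
  roll 5: 40 = 40
  roll 6: 40 = 40
  roll 7: 35 + 25 = 60
  roll 8: 35 + 25 = 60
  roll 9: 30 + 30 = 60
Every load is within 60 m, so 9 paper rolls suffice.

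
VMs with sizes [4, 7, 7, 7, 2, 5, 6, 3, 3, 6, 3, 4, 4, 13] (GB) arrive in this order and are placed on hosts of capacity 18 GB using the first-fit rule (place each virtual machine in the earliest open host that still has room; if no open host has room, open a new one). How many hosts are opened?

  4 → host 1 (new)  [load 4/18]
  7 → host 1  [load 11/18]
  7 → host 1  [load 18/18]
  7 → host 2 (new)  [load 7/18]
  2 → host 2  [load 9/18]
  5 → host 2  [load 14/18]
  6 → host 3 (new)  [load 6/18]
  3 → host 2  [load 17/18]
  3 → host 3  [load 9/18]
  6 → host 3  [load 15/18]
  3 → host 3  [load 18/18]
  4 → host 4 (new)  [load 4/18]
  4 → host 4  [load 8/18]
  13 → host 5 (new)  [load 13/18]
5 hosts opened.

5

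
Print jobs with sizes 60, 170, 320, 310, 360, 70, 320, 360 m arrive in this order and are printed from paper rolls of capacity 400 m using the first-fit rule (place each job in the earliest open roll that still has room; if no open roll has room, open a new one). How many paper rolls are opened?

6

  60 → roll 1 (new)  [load 60/400]
  170 → roll 1  [load 230/400]
  320 → roll 2 (new)  [load 320/400]
  310 → roll 3 (new)  [load 310/400]
  360 → roll 4 (new)  [load 360/400]
  70 → roll 1  [load 300/400]
  320 → roll 5 (new)  [load 320/400]
  360 → roll 6 (new)  [load 360/400]
6 paper rolls opened.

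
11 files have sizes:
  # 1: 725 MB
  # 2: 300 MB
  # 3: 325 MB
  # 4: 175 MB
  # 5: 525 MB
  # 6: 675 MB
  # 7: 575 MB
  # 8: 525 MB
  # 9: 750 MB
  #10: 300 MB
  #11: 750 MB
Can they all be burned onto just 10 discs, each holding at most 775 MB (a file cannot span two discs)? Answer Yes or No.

Yes

A valid assignment using 9 discs:
  disc 1: 750 = 750
  disc 2: 750 = 750
  disc 3: 725 = 725
  disc 4: 675 = 675
  disc 5: 575 + 175 = 750
  disc 6: 525 = 525
  disc 7: 525 = 525
  disc 8: 325 + 300 = 625
  disc 9: 300 = 300
That uses only 9 ≤ 10, so 10 discs are enough.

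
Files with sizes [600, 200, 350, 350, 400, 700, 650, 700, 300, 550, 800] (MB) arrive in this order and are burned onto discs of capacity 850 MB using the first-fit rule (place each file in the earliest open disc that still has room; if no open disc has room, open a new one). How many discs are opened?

  600 → disc 1 (new)  [load 600/850]
  200 → disc 1  [load 800/850]
  350 → disc 2 (new)  [load 350/850]
  350 → disc 2  [load 700/850]
  400 → disc 3 (new)  [load 400/850]
  700 → disc 4 (new)  [load 700/850]
  650 → disc 5 (new)  [load 650/850]
  700 → disc 6 (new)  [load 700/850]
  300 → disc 3  [load 700/850]
  550 → disc 7 (new)  [load 550/850]
  800 → disc 8 (new)  [load 800/850]
8 discs opened.

8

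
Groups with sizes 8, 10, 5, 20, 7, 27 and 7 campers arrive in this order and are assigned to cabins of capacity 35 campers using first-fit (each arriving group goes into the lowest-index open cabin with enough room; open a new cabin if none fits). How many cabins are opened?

3

  8 → cabin 1 (new)  [load 8/35]
  10 → cabin 1  [load 18/35]
  5 → cabin 1  [load 23/35]
  20 → cabin 2 (new)  [load 20/35]
  7 → cabin 1  [load 30/35]
  27 → cabin 3 (new)  [load 27/35]
  7 → cabin 2  [load 27/35]
3 cabins opened.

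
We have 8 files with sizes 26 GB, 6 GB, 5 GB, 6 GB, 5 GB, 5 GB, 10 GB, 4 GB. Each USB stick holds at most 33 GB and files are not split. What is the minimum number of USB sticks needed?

Total = 26 + 10 + 6 + 6 + 5 + 5 + 5 + 4 = 67 GB.
Lower bound: ⌈67/33⌉ = 3 USB sticks.
A packing using 3 USB sticks:
  USB stick 1: 26 + 6 = 32
  USB stick 2: 10 + 6 + 5 + 5 + 5 = 31
  USB stick 3: 4 = 4
This matches the lower bound, so 3 is optimal.

3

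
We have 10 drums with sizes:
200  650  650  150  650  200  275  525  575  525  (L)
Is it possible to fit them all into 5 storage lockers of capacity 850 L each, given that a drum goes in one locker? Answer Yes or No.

No

Total = 4400 L; ⌈4400/850⌉ = 6.
At least 6 storage lockers are required, but only 5 are allowed.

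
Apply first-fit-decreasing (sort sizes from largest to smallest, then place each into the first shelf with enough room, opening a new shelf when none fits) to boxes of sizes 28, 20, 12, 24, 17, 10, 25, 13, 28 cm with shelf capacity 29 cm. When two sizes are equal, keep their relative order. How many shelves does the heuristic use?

7

Sorted descending: 28, 28, 25, 24, 20, 17, 13, 12, 10.
  28 → shelf 1 (new)  [load 28/29]
  28 → shelf 2 (new)  [load 28/29]
  25 → shelf 3 (new)  [load 25/29]
  24 → shelf 4 (new)  [load 24/29]
  20 → shelf 5 (new)  [load 20/29]
  17 → shelf 6 (new)  [load 17/29]
  13 → shelf 7 (new)  [load 13/29]
  12 → shelf 6  [load 29/29]
  10 → shelf 7  [load 23/29]
7 shelves opened.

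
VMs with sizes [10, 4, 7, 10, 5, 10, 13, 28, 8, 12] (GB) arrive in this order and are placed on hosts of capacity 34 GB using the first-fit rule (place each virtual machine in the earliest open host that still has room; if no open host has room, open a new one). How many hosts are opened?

4

  10 → host 1 (new)  [load 10/34]
  4 → host 1  [load 14/34]
  7 → host 1  [load 21/34]
  10 → host 1  [load 31/34]
  5 → host 2 (new)  [load 5/34]
  10 → host 2  [load 15/34]
  13 → host 2  [load 28/34]
  28 → host 3 (new)  [load 28/34]
  8 → host 4 (new)  [load 8/34]
  12 → host 4  [load 20/34]
4 hosts opened.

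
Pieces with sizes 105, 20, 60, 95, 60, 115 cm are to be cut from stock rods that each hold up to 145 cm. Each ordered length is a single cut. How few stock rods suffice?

4

Total = 115 + 105 + 95 + 60 + 60 + 20 = 455 cm.
Lower bound: ⌈455/145⌉ = 4 stock rods.
A packing using 4 stock rods:
  stock rod 1: 115 + 20 = 135
  stock rod 2: 105 = 105
  stock rod 3: 95 = 95
  stock rod 4: 60 + 60 = 120
This matches the lower bound, so 4 is optimal.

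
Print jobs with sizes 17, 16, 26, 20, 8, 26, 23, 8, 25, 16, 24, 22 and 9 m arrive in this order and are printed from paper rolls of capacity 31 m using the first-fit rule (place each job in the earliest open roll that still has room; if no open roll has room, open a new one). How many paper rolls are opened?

10

  17 → roll 1 (new)  [load 17/31]
  16 → roll 2 (new)  [load 16/31]
  26 → roll 3 (new)  [load 26/31]
  20 → roll 4 (new)  [load 20/31]
  8 → roll 1  [load 25/31]
  26 → roll 5 (new)  [load 26/31]
  23 → roll 6 (new)  [load 23/31]
  8 → roll 2  [load 24/31]
  25 → roll 7 (new)  [load 25/31]
  16 → roll 8 (new)  [load 16/31]
  24 → roll 9 (new)  [load 24/31]
  22 → roll 10 (new)  [load 22/31]
  9 → roll 4  [load 29/31]
10 paper rolls opened.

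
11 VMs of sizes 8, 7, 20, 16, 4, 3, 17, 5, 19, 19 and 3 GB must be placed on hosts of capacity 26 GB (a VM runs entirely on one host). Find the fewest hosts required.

5

Total = 20 + 19 + 19 + 17 + 16 + 8 + 7 + 5 + 4 + 3 + 3 = 121 GB.
Lower bound: ⌈121/26⌉ = 5 hosts.
A packing using 5 hosts:
  host 1: 20 + 5 = 25
  host 2: 19 + 7 = 26
  host 3: 19 + 4 + 3 = 26
  host 4: 17 + 8 = 25
  host 5: 16 + 3 = 19
This matches the lower bound, so 5 is optimal.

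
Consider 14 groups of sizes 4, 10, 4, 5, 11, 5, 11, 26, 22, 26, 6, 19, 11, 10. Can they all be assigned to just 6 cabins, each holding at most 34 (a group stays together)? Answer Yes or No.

Yes

A valid assignment using 6 cabins:
  cabin 1: 26 + 6 = 32
  cabin 2: 26 + 5 = 31
  cabin 3: 22 + 11 = 33
  cabin 4: 19 + 11 + 4 = 34
  cabin 5: 11 + 10 + 10 = 31
  cabin 6: 5 + 4 = 9
Every load is within 34, so 6 cabins suffice.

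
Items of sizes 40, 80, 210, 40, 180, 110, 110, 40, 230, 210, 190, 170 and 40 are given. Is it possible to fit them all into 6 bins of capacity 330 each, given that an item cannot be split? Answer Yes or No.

Yes

A valid assignment using 6 bins:
  bin 1: 230 + 80 = 310
  bin 2: 210 + 110 = 320
  bin 3: 210 + 110 = 320
  bin 4: 190 + 40 + 40 + 40 = 310
  bin 5: 180 + 40 = 220
  bin 6: 170 = 170
Every load is within 330, so 6 bins suffice.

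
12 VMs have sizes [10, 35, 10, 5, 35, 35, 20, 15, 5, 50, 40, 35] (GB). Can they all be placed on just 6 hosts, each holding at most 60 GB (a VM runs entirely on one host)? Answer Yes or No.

A valid assignment using 6 hosts:
  host 1: 50 + 10 = 60
  host 2: 40 + 20 = 60
  host 3: 35 + 15 + 10 = 60
  host 4: 35 + 5 + 5 = 45
  host 5: 35 = 35
  host 6: 35 = 35
Every load is within 60 GB, so 6 hosts suffice.

Yes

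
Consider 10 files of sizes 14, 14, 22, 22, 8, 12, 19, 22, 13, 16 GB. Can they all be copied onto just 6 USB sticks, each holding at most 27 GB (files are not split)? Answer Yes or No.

Total = 162 GB; ⌈162/27⌉ = 6.
7 files each exceed half the capacity and cannot share a USB stick, forcing at least 7 USB sticks.
At least 7 USB sticks are required, but only 6 are allowed.

No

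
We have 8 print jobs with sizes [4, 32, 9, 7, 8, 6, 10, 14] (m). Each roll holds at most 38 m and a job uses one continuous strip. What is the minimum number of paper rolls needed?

3

Total = 32 + 14 + 10 + 9 + 8 + 7 + 6 + 4 = 90 m.
Lower bound: ⌈90/38⌉ = 3 paper rolls.
A packing using 3 paper rolls:
  roll 1: 32 + 6 = 38
  roll 2: 14 + 10 + 9 + 4 = 37
  roll 3: 8 + 7 = 15
This matches the lower bound, so 3 is optimal.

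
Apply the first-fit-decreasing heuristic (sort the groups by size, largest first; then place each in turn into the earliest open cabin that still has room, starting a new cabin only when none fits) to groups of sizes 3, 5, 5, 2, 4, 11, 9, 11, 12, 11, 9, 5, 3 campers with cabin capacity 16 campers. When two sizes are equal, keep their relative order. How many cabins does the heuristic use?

6

Sorted descending: 12, 11, 11, 11, 9, 9, 5, 5, 5, 4, 3, 3, 2.
  12 → cabin 1 (new)  [load 12/16]
  11 → cabin 2 (new)  [load 11/16]
  11 → cabin 3 (new)  [load 11/16]
  11 → cabin 4 (new)  [load 11/16]
  9 → cabin 5 (new)  [load 9/16]
  9 → cabin 6 (new)  [load 9/16]
  5 → cabin 2  [load 16/16]
  5 → cabin 3  [load 16/16]
  5 → cabin 4  [load 16/16]
  4 → cabin 1  [load 16/16]
  3 → cabin 5  [load 12/16]
  3 → cabin 5  [load 15/16]
  2 → cabin 6  [load 11/16]
6 cabins opened.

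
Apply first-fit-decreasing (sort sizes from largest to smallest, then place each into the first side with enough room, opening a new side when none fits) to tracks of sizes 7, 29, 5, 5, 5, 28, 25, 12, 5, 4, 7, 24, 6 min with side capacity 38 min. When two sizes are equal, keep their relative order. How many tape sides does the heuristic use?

Sorted descending: 29, 28, 25, 24, 12, 7, 7, 6, 5, 5, 5, 5, 4.
  29 → side 1 (new)  [load 29/38]
  28 → side 2 (new)  [load 28/38]
  25 → side 3 (new)  [load 25/38]
  24 → side 4 (new)  [load 24/38]
  12 → side 3  [load 37/38]
  7 → side 1  [load 36/38]
  7 → side 2  [load 35/38]
  6 → side 4  [load 30/38]
  5 → side 4  [load 35/38]
  5 → side 5 (new)  [load 5/38]
  5 → side 5  [load 10/38]
  5 → side 5  [load 15/38]
  4 → side 5  [load 19/38]
5 tape sides opened.

5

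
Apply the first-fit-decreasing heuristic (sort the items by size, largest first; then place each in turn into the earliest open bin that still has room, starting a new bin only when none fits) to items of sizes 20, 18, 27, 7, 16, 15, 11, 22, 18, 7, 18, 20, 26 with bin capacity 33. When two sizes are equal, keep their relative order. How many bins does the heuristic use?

Sorted descending: 27, 26, 22, 20, 20, 18, 18, 18, 16, 15, 11, 7, 7.
  27 → bin 1 (new)  [load 27/33]
  26 → bin 2 (new)  [load 26/33]
  22 → bin 3 (new)  [load 22/33]
  20 → bin 4 (new)  [load 20/33]
  20 → bin 5 (new)  [load 20/33]
  18 → bin 6 (new)  [load 18/33]
  18 → bin 7 (new)  [load 18/33]
  18 → bin 8 (new)  [load 18/33]
  16 → bin 9 (new)  [load 16/33]
  15 → bin 6  [load 33/33]
  11 → bin 3  [load 33/33]
  7 → bin 2  [load 33/33]
  7 → bin 4  [load 27/33]
9 bins opened.

9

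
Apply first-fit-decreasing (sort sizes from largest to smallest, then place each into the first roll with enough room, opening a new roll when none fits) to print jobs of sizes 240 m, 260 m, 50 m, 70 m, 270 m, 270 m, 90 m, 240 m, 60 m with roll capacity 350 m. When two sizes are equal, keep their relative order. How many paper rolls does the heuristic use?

5

Sorted descending: 270, 270, 260, 240, 240, 90, 70, 60, 50.
  270 → roll 1 (new)  [load 270/350]
  270 → roll 2 (new)  [load 270/350]
  260 → roll 3 (new)  [load 260/350]
  240 → roll 4 (new)  [load 240/350]
  240 → roll 5 (new)  [load 240/350]
  90 → roll 3  [load 350/350]
  70 → roll 1  [load 340/350]
  60 → roll 2  [load 330/350]
  50 → roll 4  [load 290/350]
5 paper rolls opened.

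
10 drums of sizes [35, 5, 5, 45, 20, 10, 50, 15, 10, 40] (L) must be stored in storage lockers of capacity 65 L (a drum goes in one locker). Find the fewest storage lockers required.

Total = 50 + 45 + 40 + 35 + 20 + 15 + 10 + 10 + 5 + 5 = 235 L.
Lower bound: ⌈235/65⌉ = 4 storage lockers.
A packing using 4 storage lockers:
  locker 1: 50 + 15 = 65
  locker 2: 45 + 20 = 65
  locker 3: 40 + 10 + 10 + 5 = 65
  locker 4: 35 + 5 = 40
This matches the lower bound, so 4 is optimal.

4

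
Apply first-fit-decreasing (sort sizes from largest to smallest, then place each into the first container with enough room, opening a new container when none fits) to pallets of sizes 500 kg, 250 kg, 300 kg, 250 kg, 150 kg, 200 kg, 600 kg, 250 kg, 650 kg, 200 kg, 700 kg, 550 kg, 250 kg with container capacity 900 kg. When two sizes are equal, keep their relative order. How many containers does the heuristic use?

6

Sorted descending: 700, 650, 600, 550, 500, 300, 250, 250, 250, 250, 200, 200, 150.
  700 → container 1 (new)  [load 700/900]
  650 → container 2 (new)  [load 650/900]
  600 → container 3 (new)  [load 600/900]
  550 → container 4 (new)  [load 550/900]
  500 → container 5 (new)  [load 500/900]
  300 → container 3  [load 900/900]
  250 → container 2  [load 900/900]
  250 → container 4  [load 800/900]
  250 → container 5  [load 750/900]
  250 → container 6 (new)  [load 250/900]
  200 → container 1  [load 900/900]
  200 → container 6  [load 450/900]
  150 → container 5  [load 900/900]
6 containers opened.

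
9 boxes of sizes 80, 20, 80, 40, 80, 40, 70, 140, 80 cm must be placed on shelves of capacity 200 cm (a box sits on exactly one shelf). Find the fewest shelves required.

Total = 140 + 80 + 80 + 80 + 80 + 70 + 40 + 40 + 20 = 630 cm.
Lower bound: ⌈630/200⌉ = 4 shelves.
A packing using 4 shelves:
  shelf 1: 140 + 40 + 20 = 200
  shelf 2: 80 + 80 + 40 = 200
  shelf 3: 80 + 80 = 160
  shelf 4: 70 = 70
This matches the lower bound, so 4 is optimal.

4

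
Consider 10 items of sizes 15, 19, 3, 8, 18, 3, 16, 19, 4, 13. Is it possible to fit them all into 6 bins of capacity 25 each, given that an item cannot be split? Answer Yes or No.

A valid assignment using 6 bins:
  bin 1: 19 + 4 = 23
  bin 2: 19 + 3 + 3 = 25
  bin 3: 18 = 18
  bin 4: 16 + 8 = 24
  bin 5: 15 = 15
  bin 6: 13 = 13
Every load is within 25, so 6 bins suffice.

Yes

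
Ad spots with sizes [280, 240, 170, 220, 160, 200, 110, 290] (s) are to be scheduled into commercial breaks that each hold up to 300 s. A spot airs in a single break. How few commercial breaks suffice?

Total = 290 + 280 + 240 + 220 + 200 + 170 + 160 + 110 = 1670 s.
Lower bound: ⌈1670/300⌉ = 6 commercial breaks.
Also, 7 ad spots each exceed 150 s, and no two of those can share a break, so at least 7 commercial breaks are needed.
A packing using 7 commercial breaks:
  break 1: 290 = 290
  break 2: 280 = 280
  break 3: 240 = 240
  break 4: 220 = 220
  break 5: 200 = 200
  break 6: 170 + 110 = 280
  break 7: 160 = 160
This matches the lower bound, so 7 is optimal.

7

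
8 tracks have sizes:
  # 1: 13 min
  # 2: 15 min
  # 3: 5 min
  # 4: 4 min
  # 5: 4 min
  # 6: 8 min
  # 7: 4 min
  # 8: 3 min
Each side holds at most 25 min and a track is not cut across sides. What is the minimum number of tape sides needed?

Total = 15 + 13 + 8 + 5 + 4 + 4 + 4 + 3 = 56 min.
Lower bound: ⌈56/25⌉ = 3 tape sides.
A packing using 3 tape sides:
  side 1: 15 + 8 = 23
  side 2: 13 + 5 + 4 + 3 = 25
  side 3: 4 + 4 = 8
This matches the lower bound, so 3 is optimal.

3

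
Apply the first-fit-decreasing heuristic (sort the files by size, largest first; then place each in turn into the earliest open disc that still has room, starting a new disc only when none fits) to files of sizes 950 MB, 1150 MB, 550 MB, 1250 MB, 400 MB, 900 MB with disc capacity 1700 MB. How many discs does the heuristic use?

Sorted descending: 1250, 1150, 950, 900, 550, 400.
  1250 → disc 1 (new)  [load 1250/1700]
  1150 → disc 2 (new)  [load 1150/1700]
  950 → disc 3 (new)  [load 950/1700]
  900 → disc 4 (new)  [load 900/1700]
  550 → disc 2  [load 1700/1700]
  400 → disc 1  [load 1650/1700]
4 discs opened.

4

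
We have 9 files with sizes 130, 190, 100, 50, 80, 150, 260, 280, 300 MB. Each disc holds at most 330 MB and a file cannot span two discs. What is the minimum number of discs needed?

Total = 300 + 280 + 260 + 190 + 150 + 130 + 100 + 80 + 50 = 1540 MB.
Lower bound: ⌈1540/330⌉ = 5 discs.
A packing using 5 discs:
  disc 1: 300 = 300
  disc 2: 280 + 50 = 330
  disc 3: 260 = 260
  disc 4: 190 + 130 = 320
  disc 5: 150 + 100 + 80 = 330
This matches the lower bound, so 5 is optimal.

5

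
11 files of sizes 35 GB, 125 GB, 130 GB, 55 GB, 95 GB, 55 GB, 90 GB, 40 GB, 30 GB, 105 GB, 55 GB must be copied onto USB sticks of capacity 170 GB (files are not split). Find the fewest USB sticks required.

Total = 130 + 125 + 105 + 95 + 90 + 55 + 55 + 55 + 40 + 35 + 30 = 815 GB.
Lower bound: ⌈815/170⌉ = 5 USB sticks.
A packing using 6 USB sticks:
  USB stick 1: 130 + 40 = 170
  USB stick 2: 125 + 35 = 160
  USB stick 3: 105 + 55 = 160
  USB stick 4: 95 + 55 = 150
  USB stick 5: 90 + 55 = 145
  USB stick 6: 30 = 30
No arrangement into 5 USB sticks stays within capacity, so 6 is optimal.

6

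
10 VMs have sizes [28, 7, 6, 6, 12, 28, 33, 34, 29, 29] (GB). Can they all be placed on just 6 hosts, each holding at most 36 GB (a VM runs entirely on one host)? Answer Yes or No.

No

Total = 212 GB; ⌈212/36⌉ = 6.
The bound of 6 does not rule out 6, but exhaustive search shows no assignment into 6 hosts of capacity 36 GB exists — the minimum is 7.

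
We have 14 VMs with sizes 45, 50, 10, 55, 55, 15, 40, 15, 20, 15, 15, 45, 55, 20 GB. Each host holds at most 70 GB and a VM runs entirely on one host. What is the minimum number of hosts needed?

Total = 55 + 55 + 55 + 50 + 45 + 45 + 40 + 20 + 20 + 15 + 15 + 15 + 15 + 10 = 455 GB.
Lower bound: ⌈455/70⌉ = 7 hosts.
A packing using 7 hosts:
  host 1: 55 + 15 = 70
  host 2: 55 + 15 = 70
  host 3: 55 + 15 = 70
  host 4: 50 + 20 = 70
  host 5: 45 + 20 = 65
  host 6: 45 + 15 + 10 = 70
  host 7: 40 = 40
This matches the lower bound, so 7 is optimal.

7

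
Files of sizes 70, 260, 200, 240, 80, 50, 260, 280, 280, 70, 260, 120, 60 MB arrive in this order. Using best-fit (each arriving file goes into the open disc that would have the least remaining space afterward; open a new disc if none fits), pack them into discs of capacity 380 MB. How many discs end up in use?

7

  70 → disc 1 (new)  [load 70/380]
  260 → disc 1  [load 330/380]
  200 → disc 2 (new)  [load 200/380]
  240 → disc 3 (new)  [load 240/380]
  80 → disc 3  [load 320/380]
  50 → disc 1  [load 380/380]
  260 → disc 4 (new)  [load 260/380]
  280 → disc 5 (new)  [load 280/380]
  280 → disc 6 (new)  [load 280/380]
  70 → disc 5  [load 350/380]
  260 → disc 7 (new)  [load 260/380]
  120 → disc 4  [load 380/380]
  60 → disc 3  [load 380/380]
7 discs opened.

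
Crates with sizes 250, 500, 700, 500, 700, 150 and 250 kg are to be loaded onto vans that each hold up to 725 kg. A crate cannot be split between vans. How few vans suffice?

5

Total = 700 + 700 + 500 + 500 + 250 + 250 + 150 = 3050 kg.
Lower bound: ⌈3050/725⌉ = 5 vans.
A packing using 5 vans:
  van 1: 700 = 700
  van 2: 700 = 700
  van 3: 500 + 150 = 650
  van 4: 500 = 500
  van 5: 250 + 250 = 500
This matches the lower bound, so 5 is optimal.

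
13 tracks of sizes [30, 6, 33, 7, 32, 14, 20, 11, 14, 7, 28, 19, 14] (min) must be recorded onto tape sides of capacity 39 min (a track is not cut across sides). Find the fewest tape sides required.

7

Total = 33 + 32 + 30 + 28 + 20 + 19 + 14 + 14 + 14 + 11 + 7 + 7 + 6 = 235 min.
Lower bound: ⌈235/39⌉ = 7 tape sides.
A packing using 7 tape sides:
  side 1: 33 + 6 = 39
  side 2: 32 + 7 = 39
  side 3: 30 + 7 = 37
  side 4: 28 + 11 = 39
  side 5: 20 + 19 = 39
  side 6: 14 + 14 = 28
  side 7: 14 = 14
This matches the lower bound, so 7 is optimal.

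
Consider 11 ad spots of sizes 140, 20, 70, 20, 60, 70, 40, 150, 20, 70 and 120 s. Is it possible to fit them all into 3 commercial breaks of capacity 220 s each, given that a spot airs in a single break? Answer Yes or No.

Total = 780 s; ⌈780/220⌉ = 4.
At least 4 commercial breaks are required, but only 3 are allowed.

No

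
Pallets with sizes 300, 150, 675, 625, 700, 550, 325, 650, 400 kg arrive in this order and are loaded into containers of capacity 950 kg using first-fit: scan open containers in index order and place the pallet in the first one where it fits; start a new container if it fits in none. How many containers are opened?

6

  300 → container 1 (new)  [load 300/950]
  150 → container 1  [load 450/950]
  675 → container 2 (new)  [load 675/950]
  625 → container 3 (new)  [load 625/950]
  700 → container 4 (new)  [load 700/950]
  550 → container 5 (new)  [load 550/950]
  325 → container 1  [load 775/950]
  650 → container 6 (new)  [load 650/950]
  400 → container 5  [load 950/950]
6 containers opened.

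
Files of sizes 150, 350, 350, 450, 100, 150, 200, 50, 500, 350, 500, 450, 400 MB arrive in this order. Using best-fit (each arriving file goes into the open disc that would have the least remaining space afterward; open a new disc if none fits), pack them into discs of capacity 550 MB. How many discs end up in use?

  150 → disc 1 (new)  [load 150/550]
  350 → disc 1  [load 500/550]
  350 → disc 2 (new)  [load 350/550]
  450 → disc 3 (new)  [load 450/550]
  100 → disc 3  [load 550/550]
  150 → disc 2  [load 500/550]
  200 → disc 4 (new)  [load 200/550]
  50 → disc 1  [load 550/550]
  500 → disc 5 (new)  [load 500/550]
  350 → disc 4  [load 550/550]
  500 → disc 6 (new)  [load 500/550]
  450 → disc 7 (new)  [load 450/550]
  400 → disc 8 (new)  [load 400/550]
8 discs opened.

8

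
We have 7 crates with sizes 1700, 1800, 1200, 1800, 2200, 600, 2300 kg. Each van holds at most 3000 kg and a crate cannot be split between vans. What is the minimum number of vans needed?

Total = 2300 + 2200 + 1800 + 1800 + 1700 + 1200 + 600 = 11600 kg.
Lower bound: ⌈11600/3000⌉ = 4 vans.
Also, 5 crates each exceed 1500 kg, and no two of those can share a van, so at least 5 vans are needed.
A packing using 5 vans:
  van 1: 2300 + 600 = 2900
  van 2: 2200 = 2200
  van 3: 1800 + 1200 = 3000
  van 4: 1800 = 1800
  van 5: 1700 = 1700
This matches the lower bound, so 5 is optimal.

5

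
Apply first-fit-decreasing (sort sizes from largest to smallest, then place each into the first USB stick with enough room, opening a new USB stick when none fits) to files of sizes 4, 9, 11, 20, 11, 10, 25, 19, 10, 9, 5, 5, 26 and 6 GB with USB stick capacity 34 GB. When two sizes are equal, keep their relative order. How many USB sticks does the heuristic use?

Sorted descending: 26, 25, 20, 19, 11, 11, 10, 10, 9, 9, 6, 5, 5, 4.
  26 → USB stick 1 (new)  [load 26/34]
  25 → USB stick 2 (new)  [load 25/34]
  20 → USB stick 3 (new)  [load 20/34]
  19 → USB stick 4 (new)  [load 19/34]
  11 → USB stick 3  [load 31/34]
  11 → USB stick 4  [load 30/34]
  10 → USB stick 5 (new)  [load 10/34]
  10 → USB stick 5  [load 20/34]
  9 → USB stick 2  [load 34/34]
  9 → USB stick 5  [load 29/34]
  6 → USB stick 1  [load 32/34]
  5 → USB stick 5  [load 34/34]
  5 → USB stick 6 (new)  [load 5/34]
  4 → USB stick 4  [load 34/34]
6 USB sticks opened.

6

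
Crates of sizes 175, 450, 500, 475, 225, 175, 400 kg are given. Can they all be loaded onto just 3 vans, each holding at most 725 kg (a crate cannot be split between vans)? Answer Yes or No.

Total = 2400 kg; ⌈2400/725⌉ = 4.
At least 4 vans are required, but only 3 are allowed.

No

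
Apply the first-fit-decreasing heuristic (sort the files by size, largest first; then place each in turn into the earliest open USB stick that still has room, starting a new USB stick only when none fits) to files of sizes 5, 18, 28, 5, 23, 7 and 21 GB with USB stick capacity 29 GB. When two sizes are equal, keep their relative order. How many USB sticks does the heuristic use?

4

Sorted descending: 28, 23, 21, 18, 7, 5, 5.
  28 → USB stick 1 (new)  [load 28/29]
  23 → USB stick 2 (new)  [load 23/29]
  21 → USB stick 3 (new)  [load 21/29]
  18 → USB stick 4 (new)  [load 18/29]
  7 → USB stick 3  [load 28/29]
  5 → USB stick 2  [load 28/29]
  5 → USB stick 4  [load 23/29]
4 USB sticks opened.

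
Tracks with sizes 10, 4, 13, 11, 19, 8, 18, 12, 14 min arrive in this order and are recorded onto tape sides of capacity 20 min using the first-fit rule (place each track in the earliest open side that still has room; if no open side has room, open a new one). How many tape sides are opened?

7

  10 → side 1 (new)  [load 10/20]
  4 → side 1  [load 14/20]
  13 → side 2 (new)  [load 13/20]
  11 → side 3 (new)  [load 11/20]
  19 → side 4 (new)  [load 19/20]
  8 → side 3  [load 19/20]
  18 → side 5 (new)  [load 18/20]
  12 → side 6 (new)  [load 12/20]
  14 → side 7 (new)  [load 14/20]
7 tape sides opened.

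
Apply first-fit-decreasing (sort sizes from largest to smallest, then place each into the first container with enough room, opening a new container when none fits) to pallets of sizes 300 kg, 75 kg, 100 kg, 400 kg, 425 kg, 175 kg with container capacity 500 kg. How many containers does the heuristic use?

Sorted descending: 425, 400, 300, 175, 100, 75.
  425 → container 1 (new)  [load 425/500]
  400 → container 2 (new)  [load 400/500]
  300 → container 3 (new)  [load 300/500]
  175 → container 3  [load 475/500]
  100 → container 2  [load 500/500]
  75 → container 1  [load 500/500]
3 containers opened.

3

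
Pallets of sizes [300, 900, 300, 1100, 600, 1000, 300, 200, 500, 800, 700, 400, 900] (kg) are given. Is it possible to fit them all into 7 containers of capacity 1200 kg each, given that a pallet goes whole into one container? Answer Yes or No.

Yes

A valid assignment using 7 containers:
  container 1: 1100 = 1100
  container 2: 1000 + 200 = 1200
  container 3: 900 + 300 = 1200
  container 4: 900 + 300 = 1200
  container 5: 800 + 400 = 1200
  container 6: 700 + 500 = 1200
  container 7: 600 + 300 = 900
Every load is within 1200 kg, so 7 containers suffice.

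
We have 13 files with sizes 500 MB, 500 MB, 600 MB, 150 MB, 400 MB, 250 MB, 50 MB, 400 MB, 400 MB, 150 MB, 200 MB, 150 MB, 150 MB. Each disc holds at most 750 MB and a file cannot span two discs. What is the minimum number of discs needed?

6

Total = 600 + 500 + 500 + 400 + 400 + 400 + 250 + 200 + 150 + 150 + 150 + 150 + 50 = 3900 MB.
Lower bound: ⌈3900/750⌉ = 6 discs.
A packing using 6 discs:
  disc 1: 600 + 150 = 750
  disc 2: 500 + 250 = 750
  disc 3: 500 + 200 + 50 = 750
  disc 4: 400 + 150 + 150 = 700
  disc 5: 400 + 150 = 550
  disc 6: 400 = 400
This matches the lower bound, so 6 is optimal.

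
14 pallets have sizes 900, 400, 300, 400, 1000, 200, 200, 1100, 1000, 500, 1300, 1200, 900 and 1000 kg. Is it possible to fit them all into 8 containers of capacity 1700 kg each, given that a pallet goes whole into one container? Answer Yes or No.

A valid assignment using 8 containers:
  container 1: 1300 + 400 = 1700
  container 2: 1200 + 500 = 1700
  container 3: 1100 + 400 + 200 = 1700
  container 4: 1000 + 300 + 200 = 1500
  container 5: 1000 = 1000
  container 6: 1000 = 1000
  container 7: 900 = 900
  container 8: 900 = 900
Every load is within 1700 kg, so 8 containers suffice.

Yes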